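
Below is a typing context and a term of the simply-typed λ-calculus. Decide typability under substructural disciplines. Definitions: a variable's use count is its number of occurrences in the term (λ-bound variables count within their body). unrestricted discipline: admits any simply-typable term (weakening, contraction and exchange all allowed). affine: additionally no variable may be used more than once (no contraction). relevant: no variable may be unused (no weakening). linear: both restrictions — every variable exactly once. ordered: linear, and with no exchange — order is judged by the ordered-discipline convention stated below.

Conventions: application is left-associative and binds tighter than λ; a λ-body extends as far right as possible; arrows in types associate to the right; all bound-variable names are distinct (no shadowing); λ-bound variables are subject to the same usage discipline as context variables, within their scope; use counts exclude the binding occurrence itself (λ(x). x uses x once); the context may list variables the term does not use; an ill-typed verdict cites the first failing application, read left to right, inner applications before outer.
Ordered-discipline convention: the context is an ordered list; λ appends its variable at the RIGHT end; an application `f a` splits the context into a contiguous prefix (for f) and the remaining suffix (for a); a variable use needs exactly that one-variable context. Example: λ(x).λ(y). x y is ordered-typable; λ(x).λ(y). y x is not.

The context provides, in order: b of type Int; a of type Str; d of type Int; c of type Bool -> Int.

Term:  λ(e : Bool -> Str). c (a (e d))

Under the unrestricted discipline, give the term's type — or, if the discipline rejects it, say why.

not well-typed under unrestricted — a type mismatch blocks all five
use counts: b: 0×; a: 1×; d: 1×; c: 1×; e (λ-bound): 1×
left-to-right use order: c, a, e, d
typing: ill-typed: an application expects Bool but receives Int
summary: ordered ✗ | linear ✗ | affine ✗ | relevant ✗ | unrestricted ✗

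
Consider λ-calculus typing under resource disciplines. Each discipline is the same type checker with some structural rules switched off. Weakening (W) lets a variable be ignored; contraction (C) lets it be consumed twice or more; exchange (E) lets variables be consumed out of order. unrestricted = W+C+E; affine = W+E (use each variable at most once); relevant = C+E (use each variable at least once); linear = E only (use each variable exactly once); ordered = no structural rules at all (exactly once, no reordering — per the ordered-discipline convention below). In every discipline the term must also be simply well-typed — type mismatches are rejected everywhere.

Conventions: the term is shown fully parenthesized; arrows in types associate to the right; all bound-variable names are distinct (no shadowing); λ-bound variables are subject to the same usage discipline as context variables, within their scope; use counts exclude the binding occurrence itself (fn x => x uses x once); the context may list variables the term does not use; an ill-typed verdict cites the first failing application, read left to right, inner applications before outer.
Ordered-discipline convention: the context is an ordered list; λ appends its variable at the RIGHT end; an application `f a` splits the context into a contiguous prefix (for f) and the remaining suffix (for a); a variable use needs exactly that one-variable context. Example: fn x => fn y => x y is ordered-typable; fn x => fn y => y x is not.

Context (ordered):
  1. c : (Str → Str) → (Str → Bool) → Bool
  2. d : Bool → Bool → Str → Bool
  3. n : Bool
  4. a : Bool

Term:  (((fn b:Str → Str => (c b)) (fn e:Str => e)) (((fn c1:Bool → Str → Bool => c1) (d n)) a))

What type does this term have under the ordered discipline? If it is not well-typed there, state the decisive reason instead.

term : Bool
use counts: c: 1; d: 1; n: 1; a: 1; b (λ-bound): 1; e (λ-bound): 1; c1 (λ-bound): 1
order of uses: c, b, e, c1, d, n, a
typing: ✓ — Bool
summary: ordered ✓ · linear ✓ · affine ✓ · relevant ✓ · unrestricted ✓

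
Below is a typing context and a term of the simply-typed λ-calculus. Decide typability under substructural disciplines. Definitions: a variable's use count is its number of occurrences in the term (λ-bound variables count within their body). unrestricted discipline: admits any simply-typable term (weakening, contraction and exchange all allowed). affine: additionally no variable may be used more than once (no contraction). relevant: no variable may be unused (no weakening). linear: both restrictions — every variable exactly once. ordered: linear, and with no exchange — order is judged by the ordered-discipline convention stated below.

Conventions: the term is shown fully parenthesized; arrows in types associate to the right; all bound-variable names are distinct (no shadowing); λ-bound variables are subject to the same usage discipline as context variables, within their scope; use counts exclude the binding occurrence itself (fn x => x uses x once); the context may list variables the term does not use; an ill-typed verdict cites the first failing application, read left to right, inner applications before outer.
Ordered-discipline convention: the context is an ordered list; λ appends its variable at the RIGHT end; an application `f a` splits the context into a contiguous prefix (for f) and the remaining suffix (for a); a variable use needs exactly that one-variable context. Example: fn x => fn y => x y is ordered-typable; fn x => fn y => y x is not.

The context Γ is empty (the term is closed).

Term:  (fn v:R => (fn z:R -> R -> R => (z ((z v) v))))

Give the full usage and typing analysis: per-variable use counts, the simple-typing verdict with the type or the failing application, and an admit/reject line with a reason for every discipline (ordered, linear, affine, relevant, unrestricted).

variable uses: v [bound]: 2; z [bound]: 2
order of uses: z, z, v, v
typing: the term checks, with type R -> (R -> R -> R) -> R -> R
ordered: ✗ — needs contraction — v ×2, z ×2
linear: ✗ — needs contraction — v ×2, z ×2
affine: ✗ — needs contraction — v ×2, z ×2
relevant: ✓ — every one of v, z appears
unrestricted: ✓ — well-typed at R -> (R -> R -> R) -> R -> R; no restrictions here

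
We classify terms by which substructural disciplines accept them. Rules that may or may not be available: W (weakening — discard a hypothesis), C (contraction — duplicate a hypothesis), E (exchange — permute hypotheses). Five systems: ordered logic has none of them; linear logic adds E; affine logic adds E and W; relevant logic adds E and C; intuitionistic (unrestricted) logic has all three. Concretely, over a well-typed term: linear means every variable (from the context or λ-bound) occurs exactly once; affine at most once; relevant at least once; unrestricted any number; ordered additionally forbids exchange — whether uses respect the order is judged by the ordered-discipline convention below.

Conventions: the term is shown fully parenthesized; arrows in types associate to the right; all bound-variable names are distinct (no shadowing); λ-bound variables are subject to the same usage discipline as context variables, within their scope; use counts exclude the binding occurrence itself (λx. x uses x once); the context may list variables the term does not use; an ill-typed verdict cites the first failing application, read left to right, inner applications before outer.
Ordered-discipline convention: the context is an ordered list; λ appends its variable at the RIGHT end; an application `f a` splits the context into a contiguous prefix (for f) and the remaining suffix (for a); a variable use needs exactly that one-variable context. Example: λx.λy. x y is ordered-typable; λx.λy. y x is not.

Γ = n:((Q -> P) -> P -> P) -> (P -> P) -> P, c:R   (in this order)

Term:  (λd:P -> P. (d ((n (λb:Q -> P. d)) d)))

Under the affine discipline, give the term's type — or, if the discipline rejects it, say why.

not well-typed under affine — needs contraction — d ×3
usage: n: 1×; c: 0×; d (bound): 3×; b (bound): 0×
left-to-right use order: d, n, d, d
typing: ✓ — (P -> P) -> P
per-discipline verdicts: ordered ✗ | linear ✗ | affine ✗ | relevant ✗ | unrestricted ✓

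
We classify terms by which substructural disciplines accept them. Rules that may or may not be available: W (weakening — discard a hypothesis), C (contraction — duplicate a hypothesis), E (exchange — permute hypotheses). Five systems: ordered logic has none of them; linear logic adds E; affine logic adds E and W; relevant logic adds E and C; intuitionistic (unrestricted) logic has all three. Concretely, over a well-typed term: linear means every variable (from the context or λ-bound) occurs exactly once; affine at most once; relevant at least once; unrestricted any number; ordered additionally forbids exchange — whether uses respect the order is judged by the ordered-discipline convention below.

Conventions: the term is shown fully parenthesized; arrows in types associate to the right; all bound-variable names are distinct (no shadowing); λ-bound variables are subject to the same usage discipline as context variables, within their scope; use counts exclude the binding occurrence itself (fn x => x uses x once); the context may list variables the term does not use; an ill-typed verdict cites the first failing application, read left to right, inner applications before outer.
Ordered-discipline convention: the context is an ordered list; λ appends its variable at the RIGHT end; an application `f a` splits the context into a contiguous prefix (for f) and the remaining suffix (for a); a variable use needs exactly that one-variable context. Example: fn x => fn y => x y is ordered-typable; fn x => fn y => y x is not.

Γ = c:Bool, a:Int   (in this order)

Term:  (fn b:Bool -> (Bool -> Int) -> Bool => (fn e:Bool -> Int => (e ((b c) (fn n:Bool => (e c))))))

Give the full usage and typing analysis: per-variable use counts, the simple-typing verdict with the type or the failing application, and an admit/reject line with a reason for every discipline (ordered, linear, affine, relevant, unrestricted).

variable uses: c: 2; a: 0; b [bound]: 1; e [bound]: 2; n [bound]: 0
left-to-right use order: e, b, c, e, c
typing: the term checks, with type (Bool -> (Bool -> Int) -> Bool) -> (Bool -> Int) -> Int
ordered ✗ (needs contraction — c ×2, e ×2; unused: a, n — weakening required)
linear ✗ (needs contraction — c ×2, e ×2; unused: a, n — weakening required)
affine ✗ (needs contraction — c ×2, e ×2)
relevant ✗ (unused: a, n — weakening required)
unrestricted ✓ (typability at (Bool -> (Bool -> Int) -> Bool) -> (Bool -> Int) -> Int is all that's needed)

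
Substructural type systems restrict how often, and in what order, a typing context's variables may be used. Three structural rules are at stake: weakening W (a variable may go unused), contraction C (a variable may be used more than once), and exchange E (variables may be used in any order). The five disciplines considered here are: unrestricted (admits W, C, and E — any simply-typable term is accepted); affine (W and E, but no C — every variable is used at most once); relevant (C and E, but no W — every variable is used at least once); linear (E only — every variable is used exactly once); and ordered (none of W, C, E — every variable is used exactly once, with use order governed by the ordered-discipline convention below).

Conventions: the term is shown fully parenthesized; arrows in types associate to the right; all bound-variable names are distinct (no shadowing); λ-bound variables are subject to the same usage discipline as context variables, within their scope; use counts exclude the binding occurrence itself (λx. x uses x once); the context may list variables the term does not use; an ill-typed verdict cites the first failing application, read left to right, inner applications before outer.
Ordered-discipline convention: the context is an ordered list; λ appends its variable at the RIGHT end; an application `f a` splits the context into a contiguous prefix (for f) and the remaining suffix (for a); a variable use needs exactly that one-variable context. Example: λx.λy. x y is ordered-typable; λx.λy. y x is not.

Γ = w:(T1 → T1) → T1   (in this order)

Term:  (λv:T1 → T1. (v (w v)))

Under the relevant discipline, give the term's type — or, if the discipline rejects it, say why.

term : (T1 → T1) → T1
counts: w: 1×; v (λ-bound): 2×
order of uses: v, w, v
typing: the term checks, with type (T1 → T1) → T1
across the five disciplines: ordered ✗ · linear ✗ · affine ✗ · relevant ✓ · unrestricted ✓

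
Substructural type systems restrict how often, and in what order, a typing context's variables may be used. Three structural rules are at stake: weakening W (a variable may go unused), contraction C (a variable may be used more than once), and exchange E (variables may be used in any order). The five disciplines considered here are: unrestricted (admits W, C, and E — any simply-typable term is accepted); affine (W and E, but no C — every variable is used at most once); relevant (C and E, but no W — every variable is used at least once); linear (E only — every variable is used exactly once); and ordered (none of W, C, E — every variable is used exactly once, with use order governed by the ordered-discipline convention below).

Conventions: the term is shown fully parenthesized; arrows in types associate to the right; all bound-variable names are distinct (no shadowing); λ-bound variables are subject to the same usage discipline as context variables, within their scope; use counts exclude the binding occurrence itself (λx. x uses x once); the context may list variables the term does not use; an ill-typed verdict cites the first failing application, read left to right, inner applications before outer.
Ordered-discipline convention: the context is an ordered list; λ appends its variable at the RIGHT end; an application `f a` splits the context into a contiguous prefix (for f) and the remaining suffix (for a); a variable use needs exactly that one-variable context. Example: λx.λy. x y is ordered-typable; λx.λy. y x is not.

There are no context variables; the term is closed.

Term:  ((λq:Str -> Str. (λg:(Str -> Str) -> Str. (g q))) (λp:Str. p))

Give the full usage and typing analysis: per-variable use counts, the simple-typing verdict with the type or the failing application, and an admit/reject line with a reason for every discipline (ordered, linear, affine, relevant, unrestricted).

variable uses: q [bound]=1; g [bound]=1; p [bound]=1
order of uses: g, q, p
typing: the term checks, with type ((Str -> Str) -> Str) -> Str
ordered ✗ (use order g, q, p needs exchange)
linear ✓ (single use per variable (q, g, p))
affine ✓ (no duplicate uses among q, g, p)
relevant ✓ (at least one use each (q, g, p))
unrestricted ✓ (simply typable at ((Str -> Str) -> Str) -> Str; W, C, E all held)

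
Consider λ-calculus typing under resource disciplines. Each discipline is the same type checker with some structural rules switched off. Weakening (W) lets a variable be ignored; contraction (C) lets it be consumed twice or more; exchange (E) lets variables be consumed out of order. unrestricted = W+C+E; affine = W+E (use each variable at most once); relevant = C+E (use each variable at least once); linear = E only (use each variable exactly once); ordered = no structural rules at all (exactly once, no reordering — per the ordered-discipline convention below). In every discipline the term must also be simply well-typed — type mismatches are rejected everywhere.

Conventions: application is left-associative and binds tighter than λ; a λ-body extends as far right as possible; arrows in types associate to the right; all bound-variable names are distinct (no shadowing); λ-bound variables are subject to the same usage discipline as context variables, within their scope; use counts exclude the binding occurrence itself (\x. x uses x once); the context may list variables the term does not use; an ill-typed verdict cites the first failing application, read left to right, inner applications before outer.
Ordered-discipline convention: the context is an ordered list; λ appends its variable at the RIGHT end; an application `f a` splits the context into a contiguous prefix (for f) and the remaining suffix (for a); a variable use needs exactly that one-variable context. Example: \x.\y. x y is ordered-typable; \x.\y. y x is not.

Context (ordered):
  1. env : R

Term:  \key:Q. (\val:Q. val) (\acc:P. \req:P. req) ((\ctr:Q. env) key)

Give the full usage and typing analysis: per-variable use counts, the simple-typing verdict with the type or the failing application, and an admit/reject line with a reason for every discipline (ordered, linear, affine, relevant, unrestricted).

usage: env ×1, key (bound) ×1, val (bound) ×1, acc (bound) ×0, req (bound) ×1, ctr (bound) ×0
left-to-right use order: val, req, env, key
typing: ill-typed: argument of type P → P → P where Q is required
ordered ✗ (a type mismatch blocks all five)
linear ✗ (the type mismatch rejects it)
affine ✗ (not simply typable)
relevant ✗ (fails simple typing)
unrestricted ✗ (a type mismatch blocks all five)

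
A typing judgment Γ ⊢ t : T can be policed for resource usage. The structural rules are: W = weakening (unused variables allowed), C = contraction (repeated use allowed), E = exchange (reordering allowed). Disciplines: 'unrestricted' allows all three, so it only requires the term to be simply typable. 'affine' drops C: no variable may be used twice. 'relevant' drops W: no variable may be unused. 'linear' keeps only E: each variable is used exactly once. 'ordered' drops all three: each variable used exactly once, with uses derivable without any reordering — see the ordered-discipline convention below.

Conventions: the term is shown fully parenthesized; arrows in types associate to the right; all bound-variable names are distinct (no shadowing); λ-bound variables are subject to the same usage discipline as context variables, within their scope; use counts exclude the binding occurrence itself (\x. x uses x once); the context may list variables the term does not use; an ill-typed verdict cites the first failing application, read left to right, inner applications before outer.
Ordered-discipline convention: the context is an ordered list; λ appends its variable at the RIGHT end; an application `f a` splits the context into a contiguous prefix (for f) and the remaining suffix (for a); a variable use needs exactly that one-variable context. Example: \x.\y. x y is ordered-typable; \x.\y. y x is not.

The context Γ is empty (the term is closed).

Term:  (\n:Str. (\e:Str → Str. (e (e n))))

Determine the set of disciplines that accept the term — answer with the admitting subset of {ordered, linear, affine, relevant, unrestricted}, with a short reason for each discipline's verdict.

admitted in: relevant, unrestricted
variable uses: n (λ-bound)=1, e (λ-bound)=2
uses in reading order: e, e, n
typing: well-typed at Str → (Str → Str) → Str
ordered: ✗, needs contraction — e ×2
linear: ✗, needs contraction — e ×2
affine: ✗, needs contraction — e ×2
relevant: ✓, at least one use each (n, e)
unrestricted: ✓, well-typed at Str → (Str → Str) → Str; no restrictions here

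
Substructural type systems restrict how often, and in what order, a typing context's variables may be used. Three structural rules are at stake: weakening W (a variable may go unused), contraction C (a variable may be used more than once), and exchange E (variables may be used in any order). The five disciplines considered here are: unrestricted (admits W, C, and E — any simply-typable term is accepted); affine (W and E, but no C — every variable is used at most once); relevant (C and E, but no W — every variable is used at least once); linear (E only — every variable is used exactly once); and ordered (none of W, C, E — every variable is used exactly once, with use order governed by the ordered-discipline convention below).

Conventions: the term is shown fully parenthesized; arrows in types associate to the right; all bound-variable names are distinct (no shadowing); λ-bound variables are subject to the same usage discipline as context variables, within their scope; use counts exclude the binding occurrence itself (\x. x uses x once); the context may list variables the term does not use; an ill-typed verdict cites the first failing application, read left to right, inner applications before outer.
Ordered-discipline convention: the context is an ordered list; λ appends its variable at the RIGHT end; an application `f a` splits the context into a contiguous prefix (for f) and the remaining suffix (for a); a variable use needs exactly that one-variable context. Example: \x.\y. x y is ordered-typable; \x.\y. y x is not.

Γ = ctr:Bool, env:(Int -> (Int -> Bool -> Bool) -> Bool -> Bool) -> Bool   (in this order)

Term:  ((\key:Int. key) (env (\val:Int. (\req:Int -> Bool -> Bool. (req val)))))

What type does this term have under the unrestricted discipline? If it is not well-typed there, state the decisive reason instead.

not well-typed under unrestricted — a type mismatch blocks all five
usage: ctr ×0; env ×1; key (bound) ×1; val (bound) ×1; req (bound) ×1
left-to-right use order: key, env, req, val
typing: ill-typed: argument of type Bool where Int is required
across the five disciplines: ordered ✗; linear ✗; affine ✗; relevant ✗; unrestricted ✗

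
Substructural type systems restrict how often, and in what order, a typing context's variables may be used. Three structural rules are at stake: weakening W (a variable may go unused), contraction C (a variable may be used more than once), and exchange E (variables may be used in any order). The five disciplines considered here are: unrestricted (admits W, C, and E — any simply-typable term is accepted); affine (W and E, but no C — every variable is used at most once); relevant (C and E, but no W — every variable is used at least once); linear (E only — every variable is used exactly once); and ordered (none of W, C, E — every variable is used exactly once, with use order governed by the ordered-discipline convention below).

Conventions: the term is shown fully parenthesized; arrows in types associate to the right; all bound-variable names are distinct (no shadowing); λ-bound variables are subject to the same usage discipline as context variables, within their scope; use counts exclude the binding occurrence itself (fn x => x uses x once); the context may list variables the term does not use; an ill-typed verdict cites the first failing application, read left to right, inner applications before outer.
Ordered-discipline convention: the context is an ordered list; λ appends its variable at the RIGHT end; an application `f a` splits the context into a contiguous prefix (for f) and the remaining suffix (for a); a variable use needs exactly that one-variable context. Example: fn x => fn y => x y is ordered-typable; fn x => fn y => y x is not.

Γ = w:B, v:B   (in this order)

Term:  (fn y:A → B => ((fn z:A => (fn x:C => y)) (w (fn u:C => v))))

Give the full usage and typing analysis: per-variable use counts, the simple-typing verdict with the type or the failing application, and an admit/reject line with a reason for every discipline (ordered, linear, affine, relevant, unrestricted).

use counts: w=1; v=1; y (bound)=1; z (bound)=0; x (bound)=0; u (bound)=0
order of uses: y, w, v
typing: ill-typed: non-arrow in function slot: B
ordered: ✗, the type mismatch rejects it
linear: ✗, not simply typable
affine: ✗, fails simple typing
relevant: ✗, a type mismatch blocks all five
unrestricted: ✗, the type mismatch rejects it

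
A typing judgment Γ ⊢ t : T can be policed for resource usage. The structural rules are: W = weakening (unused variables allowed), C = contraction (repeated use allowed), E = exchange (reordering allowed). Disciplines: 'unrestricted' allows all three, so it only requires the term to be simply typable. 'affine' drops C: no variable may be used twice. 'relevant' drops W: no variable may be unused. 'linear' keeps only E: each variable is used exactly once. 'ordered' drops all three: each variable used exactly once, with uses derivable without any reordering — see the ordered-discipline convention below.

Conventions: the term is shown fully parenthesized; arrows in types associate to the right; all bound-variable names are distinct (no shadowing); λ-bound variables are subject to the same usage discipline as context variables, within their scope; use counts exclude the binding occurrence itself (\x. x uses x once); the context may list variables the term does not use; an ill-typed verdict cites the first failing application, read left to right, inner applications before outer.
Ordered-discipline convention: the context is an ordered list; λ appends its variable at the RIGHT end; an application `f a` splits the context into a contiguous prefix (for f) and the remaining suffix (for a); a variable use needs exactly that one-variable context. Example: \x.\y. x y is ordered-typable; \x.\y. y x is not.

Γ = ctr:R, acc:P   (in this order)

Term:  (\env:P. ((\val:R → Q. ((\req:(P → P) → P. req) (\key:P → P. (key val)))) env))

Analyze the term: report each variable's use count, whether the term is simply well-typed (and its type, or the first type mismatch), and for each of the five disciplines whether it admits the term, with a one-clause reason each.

use counts: ctr: 0×; acc: 0×; env (λ-bound): 1×; val (λ-bound): 1×; req (λ-bound): 1×; key (λ-bound): 1×
left-to-right use order: req, key, val, env
typing: ill-typed: a function awaiting P gets R → Q
ordered: ✗ — fails simple typing
linear: ✗ — a type mismatch blocks all five
affine: ✗ — the type mismatch rejects it
relevant: ✗ — not simply typable
unrestricted: ✗ — fails simple typing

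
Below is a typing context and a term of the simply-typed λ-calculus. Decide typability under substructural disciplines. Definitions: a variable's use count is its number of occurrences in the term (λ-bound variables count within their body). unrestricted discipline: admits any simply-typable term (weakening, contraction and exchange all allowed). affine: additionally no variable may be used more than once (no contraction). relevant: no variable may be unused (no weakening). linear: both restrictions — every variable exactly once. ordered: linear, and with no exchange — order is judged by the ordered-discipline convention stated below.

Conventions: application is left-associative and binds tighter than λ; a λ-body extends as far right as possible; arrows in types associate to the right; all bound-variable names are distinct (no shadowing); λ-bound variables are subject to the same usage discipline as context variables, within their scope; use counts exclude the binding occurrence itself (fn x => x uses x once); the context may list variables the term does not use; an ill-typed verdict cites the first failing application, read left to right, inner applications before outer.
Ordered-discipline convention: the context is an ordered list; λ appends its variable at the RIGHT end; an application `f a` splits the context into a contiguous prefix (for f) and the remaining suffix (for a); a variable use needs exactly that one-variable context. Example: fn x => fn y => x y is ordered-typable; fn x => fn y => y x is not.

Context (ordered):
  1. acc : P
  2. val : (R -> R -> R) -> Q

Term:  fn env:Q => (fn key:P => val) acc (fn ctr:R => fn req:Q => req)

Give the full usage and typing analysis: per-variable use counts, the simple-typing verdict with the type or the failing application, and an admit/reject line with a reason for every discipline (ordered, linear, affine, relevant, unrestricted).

variable uses: acc=1, val=1, env (bound)=0, key (bound)=0, ctr (bound)=0, req (bound)=1
uses in reading order: val, acc, req
typing: ill-typed: argument of type R -> Q -> Q where R -> R -> R is required
ordered: ✗ — not simply typable
linear: ✗ — fails simple typing
affine: ✗ — a type mismatch blocks all five
relevant: ✗ — the type mismatch rejects it
unrestricted: ✗ — not simply typable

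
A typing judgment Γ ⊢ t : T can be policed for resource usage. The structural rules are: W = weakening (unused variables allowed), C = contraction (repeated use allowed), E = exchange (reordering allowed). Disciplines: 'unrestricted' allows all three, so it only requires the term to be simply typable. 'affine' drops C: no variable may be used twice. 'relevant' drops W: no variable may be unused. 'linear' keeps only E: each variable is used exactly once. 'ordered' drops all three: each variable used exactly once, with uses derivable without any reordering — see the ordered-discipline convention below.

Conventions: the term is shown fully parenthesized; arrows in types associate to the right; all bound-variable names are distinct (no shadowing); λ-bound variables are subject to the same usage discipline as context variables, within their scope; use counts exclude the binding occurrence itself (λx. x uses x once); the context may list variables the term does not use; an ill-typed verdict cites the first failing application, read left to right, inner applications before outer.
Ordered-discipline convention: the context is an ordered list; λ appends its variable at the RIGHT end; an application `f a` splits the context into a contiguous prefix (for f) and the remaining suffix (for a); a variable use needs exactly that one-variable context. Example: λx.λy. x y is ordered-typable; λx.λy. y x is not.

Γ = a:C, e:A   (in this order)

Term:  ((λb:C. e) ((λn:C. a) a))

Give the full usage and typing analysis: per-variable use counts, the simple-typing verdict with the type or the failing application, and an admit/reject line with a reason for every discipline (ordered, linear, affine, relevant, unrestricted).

counts: a: 2, e: 1, b (bound): 0, n (bound): 0
order of uses: e, a, a
typing: ✓ — A
ordered: ✗, a ×2 used more than once (contraction); b, n left unused
linear: ✗, a ×2 used more than once (contraction); b, n left unused
affine: ✗, a ×2 used more than once (contraction)
relevant: ✗, b, n left unused
unrestricted: ✓, simply typable at A; W, C, E all held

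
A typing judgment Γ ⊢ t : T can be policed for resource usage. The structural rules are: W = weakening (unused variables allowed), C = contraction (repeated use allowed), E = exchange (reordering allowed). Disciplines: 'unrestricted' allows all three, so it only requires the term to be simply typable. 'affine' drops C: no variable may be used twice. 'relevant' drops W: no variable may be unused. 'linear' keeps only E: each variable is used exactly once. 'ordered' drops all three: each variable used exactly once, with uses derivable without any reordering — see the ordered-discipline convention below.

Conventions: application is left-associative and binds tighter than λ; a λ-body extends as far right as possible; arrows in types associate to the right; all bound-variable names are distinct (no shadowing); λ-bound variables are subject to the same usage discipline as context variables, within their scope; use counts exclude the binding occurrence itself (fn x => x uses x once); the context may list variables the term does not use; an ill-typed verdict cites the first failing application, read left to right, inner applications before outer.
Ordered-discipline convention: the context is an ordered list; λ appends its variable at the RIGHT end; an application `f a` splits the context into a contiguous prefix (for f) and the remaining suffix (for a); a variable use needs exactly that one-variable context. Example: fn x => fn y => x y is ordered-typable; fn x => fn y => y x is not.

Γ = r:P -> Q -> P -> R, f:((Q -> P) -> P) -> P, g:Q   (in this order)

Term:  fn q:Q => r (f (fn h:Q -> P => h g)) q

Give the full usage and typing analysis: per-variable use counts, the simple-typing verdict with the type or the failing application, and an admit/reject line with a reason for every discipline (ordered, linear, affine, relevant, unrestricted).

variable uses: r: 1; f: 1; g: 1; q (λ-bound): 1; h (λ-bound): 1
left-to-right use order: r, f, h, g, q
typing: the term checks, with type Q -> P -> R
ordered: ✗ — use order r, f, h, g, q needs exchange
linear: ✓ — r, f, g, q, h: one use apiece
affine: ✓ — no duplicate uses among r, f, g, q, h
relevant: ✓ — at least one use each (r, f, g, q, h)
unrestricted: ✓ — simply typable at Q -> P -> R; W, C, E all held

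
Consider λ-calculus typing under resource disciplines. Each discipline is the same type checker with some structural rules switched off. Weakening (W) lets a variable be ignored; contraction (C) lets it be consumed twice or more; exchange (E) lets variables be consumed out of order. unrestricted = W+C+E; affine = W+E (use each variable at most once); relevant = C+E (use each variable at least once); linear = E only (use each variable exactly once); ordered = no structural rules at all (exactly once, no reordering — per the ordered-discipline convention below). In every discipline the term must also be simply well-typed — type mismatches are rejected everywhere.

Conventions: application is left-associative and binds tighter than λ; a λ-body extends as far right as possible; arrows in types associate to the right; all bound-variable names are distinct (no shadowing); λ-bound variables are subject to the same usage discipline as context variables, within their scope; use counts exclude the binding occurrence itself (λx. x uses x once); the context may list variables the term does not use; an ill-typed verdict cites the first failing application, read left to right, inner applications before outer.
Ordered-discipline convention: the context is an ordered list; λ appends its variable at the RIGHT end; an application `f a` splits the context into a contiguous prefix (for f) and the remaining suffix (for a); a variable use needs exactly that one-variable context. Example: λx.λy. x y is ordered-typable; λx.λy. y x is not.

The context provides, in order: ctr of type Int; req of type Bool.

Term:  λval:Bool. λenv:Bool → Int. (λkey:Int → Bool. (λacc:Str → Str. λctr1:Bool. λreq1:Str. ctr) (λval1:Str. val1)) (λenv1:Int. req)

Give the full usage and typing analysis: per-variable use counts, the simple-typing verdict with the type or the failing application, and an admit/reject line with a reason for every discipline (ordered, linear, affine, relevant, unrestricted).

variable uses: ctr=1, req=1, val (bound)=0, env (bound)=0, key (bound)=0, acc (bound)=0, ctr1 (bound)=0, req1 (bound)=0, val1 (bound)=1, env1 (bound)=0
left-to-right use order: ctr, val1, req
typing: well-typed — term : Bool → (Bool → Int) → Bool → Str → Int
ordered: ✗, unused: val, env, key, acc, ctr1, req1, env1 — weakening required
linear: ✗, unused: val, env, key, acc, ctr1, req1, env1 — weakening required
affine: ✓, at most one use each (ctr, req, val, env, key, acc, ctr1, req1, val1, env1)
relevant: ✗, unused: val, env, key, acc, ctr1, req1, env1 — weakening required
unrestricted: ✓, well-typed at Bool → (Bool → Int) → Bool → Str → Int; no restrictions here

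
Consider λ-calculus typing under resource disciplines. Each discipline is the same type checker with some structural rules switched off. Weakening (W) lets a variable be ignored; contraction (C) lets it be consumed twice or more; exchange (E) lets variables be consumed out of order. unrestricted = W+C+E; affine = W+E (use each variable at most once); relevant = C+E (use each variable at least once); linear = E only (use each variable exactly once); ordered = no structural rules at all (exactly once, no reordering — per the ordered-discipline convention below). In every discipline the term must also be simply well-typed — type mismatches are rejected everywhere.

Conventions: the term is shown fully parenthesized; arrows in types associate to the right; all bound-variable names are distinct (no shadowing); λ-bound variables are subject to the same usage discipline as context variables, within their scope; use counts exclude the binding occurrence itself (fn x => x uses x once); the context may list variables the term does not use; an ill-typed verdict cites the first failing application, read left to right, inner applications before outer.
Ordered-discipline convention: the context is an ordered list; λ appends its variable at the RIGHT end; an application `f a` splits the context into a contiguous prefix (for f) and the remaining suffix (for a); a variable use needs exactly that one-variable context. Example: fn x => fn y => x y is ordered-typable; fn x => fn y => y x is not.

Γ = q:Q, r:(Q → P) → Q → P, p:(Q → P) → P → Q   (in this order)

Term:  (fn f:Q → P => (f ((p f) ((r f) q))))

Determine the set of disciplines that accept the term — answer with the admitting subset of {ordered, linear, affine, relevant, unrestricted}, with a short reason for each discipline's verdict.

accepted by: relevant, unrestricted
use counts: q ×1, r ×1, p ×1, f (bound) ×3
left-to-right use order: f, p, f, r, f, q
typing: well-typed at (Q → P) → P
ordered: ✗ — repeated use of f ×3
linear: ✗ — repeated use of f ×3
affine: ✗ — repeated use of f ×3
relevant: ✓ — none of q, r, p, f goes unused
unrestricted: ✓ — typability at (Q → P) → P is all that's needed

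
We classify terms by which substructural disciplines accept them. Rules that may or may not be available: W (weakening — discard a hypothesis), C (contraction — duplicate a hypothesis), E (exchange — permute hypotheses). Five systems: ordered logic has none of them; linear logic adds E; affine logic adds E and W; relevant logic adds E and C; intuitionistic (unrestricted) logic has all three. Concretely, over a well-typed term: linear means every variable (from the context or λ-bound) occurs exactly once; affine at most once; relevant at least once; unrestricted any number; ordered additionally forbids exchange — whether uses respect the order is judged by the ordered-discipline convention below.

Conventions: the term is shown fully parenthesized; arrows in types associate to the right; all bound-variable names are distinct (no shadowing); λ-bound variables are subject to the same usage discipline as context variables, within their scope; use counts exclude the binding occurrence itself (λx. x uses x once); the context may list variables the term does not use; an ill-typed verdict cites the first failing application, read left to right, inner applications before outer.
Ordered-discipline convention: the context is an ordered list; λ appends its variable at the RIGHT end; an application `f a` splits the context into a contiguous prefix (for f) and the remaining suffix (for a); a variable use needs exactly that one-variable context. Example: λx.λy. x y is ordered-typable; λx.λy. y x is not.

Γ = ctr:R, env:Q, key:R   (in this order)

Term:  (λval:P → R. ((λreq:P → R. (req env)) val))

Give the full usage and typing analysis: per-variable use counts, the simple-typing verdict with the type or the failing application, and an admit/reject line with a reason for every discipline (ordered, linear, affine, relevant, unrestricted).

use counts: ctr: 0; env: 1; key: 0; val (bound): 1; req (bound): 1
uses in reading order: req, env, val
typing: ill-typed: an argument Q mismatches the expected P
ordered: ✗ — the type mismatch rejects it
linear: ✗ — not simply typable
affine: ✗ — fails simple typing
relevant: ✗ — a type mismatch blocks all five
unrestricted: ✗ — the type mismatch rejects it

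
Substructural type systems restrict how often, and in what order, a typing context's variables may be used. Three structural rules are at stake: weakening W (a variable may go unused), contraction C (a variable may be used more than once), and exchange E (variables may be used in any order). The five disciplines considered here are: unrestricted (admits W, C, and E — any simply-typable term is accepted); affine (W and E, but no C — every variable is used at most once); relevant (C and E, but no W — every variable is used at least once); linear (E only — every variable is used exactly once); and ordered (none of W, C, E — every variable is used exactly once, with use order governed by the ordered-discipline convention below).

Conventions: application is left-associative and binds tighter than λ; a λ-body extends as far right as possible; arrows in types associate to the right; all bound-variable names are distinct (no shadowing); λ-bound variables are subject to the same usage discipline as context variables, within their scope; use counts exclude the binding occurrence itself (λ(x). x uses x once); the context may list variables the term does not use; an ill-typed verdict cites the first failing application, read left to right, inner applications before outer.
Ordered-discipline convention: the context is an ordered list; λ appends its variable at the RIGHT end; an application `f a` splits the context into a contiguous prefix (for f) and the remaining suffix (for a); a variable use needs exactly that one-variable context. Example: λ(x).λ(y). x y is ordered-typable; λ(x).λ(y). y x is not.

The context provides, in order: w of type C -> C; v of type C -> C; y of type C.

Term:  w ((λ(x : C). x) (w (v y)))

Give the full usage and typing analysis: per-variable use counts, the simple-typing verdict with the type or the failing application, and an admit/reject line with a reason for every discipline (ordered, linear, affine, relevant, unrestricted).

variable uses: w=2; v=1; y=1; x [bound]=1
use order (left to right): w, x, w, v, y
typing: well-typed at C
ordered: ✗ — w ×2 used more than once (contraction)
linear: ✗ — w ×2 used more than once (contraction)
affine: ✗ — w ×2 used more than once (contraction)
relevant: ✓ — at least one use each (w, v, y, x)
unrestricted: ✓ — simply typable at C; W, C, E all held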